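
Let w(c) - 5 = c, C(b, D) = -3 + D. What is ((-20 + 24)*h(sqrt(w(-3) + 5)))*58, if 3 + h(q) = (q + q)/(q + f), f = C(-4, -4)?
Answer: -2320/3 - 232*sqrt(7)/3 ≈ -977.94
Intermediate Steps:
w(c) = 5 + c
f = -7 (f = -3 - 4 = -7)
h(q) = -3 + 2*q/(-7 + q) (h(q) = -3 + (q + q)/(q - 7) = -3 + (2*q)/(-7 + q) = -3 + 2*q/(-7 + q))
((-20 + 24)*h(sqrt(w(-3) + 5)))*58 = ((-20 + 24)*((21 - sqrt((5 - 3) + 5))/(-7 + sqrt((5 - 3) + 5))))*58 = (4*((21 - sqrt(2 + 5))/(-7 + sqrt(2 + 5))))*58 = (4*((21 - sqrt(7))/(-7 + sqrt(7))))*58 = (4*(21 - sqrt(7))/(-7 + sqrt(7)))*58 = 232*(21 - sqrt(7))/(-7 + sqrt(7))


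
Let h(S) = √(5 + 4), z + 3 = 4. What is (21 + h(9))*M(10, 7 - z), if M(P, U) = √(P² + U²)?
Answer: 48*√34 ≈ 279.89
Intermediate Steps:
z = 1 (z = -3 + 4 = 1)
h(S) = 3 (h(S) = √9 = 3)
(21 + h(9))*M(10, 7 - z) = (21 + 3)*√(10² + (7 - 1*1)²) = 24*√(100 + (7 - 1)²) = 24*√(100 + 6²) = 24*√(100 + 36) = 24*√136 = 24*(2*√34) = 48*√34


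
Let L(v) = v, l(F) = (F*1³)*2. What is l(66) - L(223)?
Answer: -91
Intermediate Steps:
l(F) = 2*F (l(F) = (F*1)*2 = F*2 = 2*F)
l(66) - L(223) = 2*66 - 1*223 = 132 - 223 = -91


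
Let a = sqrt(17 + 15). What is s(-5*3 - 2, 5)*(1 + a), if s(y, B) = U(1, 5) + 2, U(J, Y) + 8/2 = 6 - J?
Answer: 3 + 12*sqrt(2) ≈ 19.971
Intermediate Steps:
U(J, Y) = 2 - J (U(J, Y) = -4 + (6 - J) = 2 - J)
s(y, B) = 3 (s(y, B) = (2 - 1*1) + 2 = (2 - 1) + 2 = 1 + 2 = 3)
a = 4*sqrt(2) (a = sqrt(32) = 4*sqrt(2) ≈ 5.6569)
s(-5*3 - 2, 5)*(1 + a) = 3*(1 + 4*sqrt(2)) = 3 + 12*sqrt(2)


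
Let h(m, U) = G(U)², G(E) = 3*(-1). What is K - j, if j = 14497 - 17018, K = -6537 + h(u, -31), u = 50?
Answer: -4007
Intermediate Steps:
G(E) = -3
h(m, U) = 9 (h(m, U) = (-3)² = 9)
K = -6528 (K = -6537 + 9 = -6528)
j = -2521
K - j = -6528 - 1*(-2521) = -6528 + 2521 = -4007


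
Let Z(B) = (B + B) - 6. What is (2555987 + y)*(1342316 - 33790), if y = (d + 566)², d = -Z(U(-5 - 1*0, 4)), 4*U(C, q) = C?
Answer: 7552909557187/2 ≈ 3.7765e+12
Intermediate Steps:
U(C, q) = C/4
Z(B) = -6 + 2*B (Z(B) = 2*B - 6 = -6 + 2*B)
d = 17/2 (d = -(-6 + 2*((-5 - 1*0)/4)) = -(-6 + 2*((-5 + 0)/4)) = -(-6 + 2*((¼)*(-5))) = -(-6 + 2*(-5/4)) = -(-6 - 5/2) = -1*(-17/2) = 17/2 ≈ 8.5000)
y = 1320201/4 (y = (17/2 + 566)² = (1149/2)² = 1320201/4 ≈ 3.3005e+5)
(2555987 + y)*(1342316 - 33790) = (2555987 + 1320201/4)*(1342316 - 33790) = (11544149/4)*1308526 = 7552909557187/2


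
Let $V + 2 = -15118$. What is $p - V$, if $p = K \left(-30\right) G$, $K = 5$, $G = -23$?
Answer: $18570$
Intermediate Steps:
$V = -15120$ ($V = -2 - 15118 = -15120$)
$p = 3450$ ($p = 5 \left(-30\right) \left(-23\right) = \left(-150\right) \left(-23\right) = 3450$)
$p - V = 3450 - -15120 = 3450 + 15120 = 18570$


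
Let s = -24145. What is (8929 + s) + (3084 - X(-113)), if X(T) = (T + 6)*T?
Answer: -24223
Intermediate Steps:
X(T) = T*(6 + T) (X(T) = (6 + T)*T = T*(6 + T))
(8929 + s) + (3084 - X(-113)) = (8929 - 24145) + (3084 - (-113)*(6 - 113)) = -15216 + (3084 - (-113)*(-107)) = -15216 + (3084 - 1*12091) = -15216 + (3084 - 12091) = -15216 - 9007 = -24223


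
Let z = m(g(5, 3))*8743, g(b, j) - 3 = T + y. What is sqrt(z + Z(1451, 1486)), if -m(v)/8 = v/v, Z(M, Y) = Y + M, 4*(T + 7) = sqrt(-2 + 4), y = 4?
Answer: I*sqrt(67007) ≈ 258.86*I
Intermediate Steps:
T = -7 + sqrt(2)/4 (T = -7 + sqrt(-2 + 4)/4 = -7 + sqrt(2)/4 ≈ -6.6464)
Z(M, Y) = M + Y
g(b, j) = sqrt(2)/4 (g(b, j) = 3 + ((-7 + sqrt(2)/4) + 4) = 3 + (-3 + sqrt(2)/4) = sqrt(2)/4)
m(v) = -8 (m(v) = -8*v/v = -8*1 = -8)
z = -69944 (z = -8*8743 = -69944)
sqrt(z + Z(1451, 1486)) = sqrt(-69944 + (1451 + 1486)) = sqrt(-69944 + 2937) = sqrt(-67007) = I*sqrt(67007)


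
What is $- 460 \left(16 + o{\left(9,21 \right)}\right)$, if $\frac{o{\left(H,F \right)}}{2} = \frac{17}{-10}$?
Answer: $-5796$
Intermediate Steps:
$o{\left(H,F \right)} = - \frac{17}{5}$ ($o{\left(H,F \right)} = 2 \frac{17}{-10} = 2 \cdot 17 \left(- \frac{1}{10}\right) = 2 \left(- \frac{17}{10}\right) = - \frac{17}{5}$)
$- 460 \left(16 + o{\left(9,21 \right)}\right) = - 460 \left(16 - \frac{17}{5}\right) = \left(-460\right) \frac{63}{5} = -5796$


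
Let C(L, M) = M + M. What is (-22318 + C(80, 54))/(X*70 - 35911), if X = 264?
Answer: 22210/17431 ≈ 1.2742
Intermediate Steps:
C(L, M) = 2*M
(-22318 + C(80, 54))/(X*70 - 35911) = (-22318 + 2*54)/(264*70 - 35911) = (-22318 + 108)/(18480 - 35911) = -22210/(-17431) = -22210*(-1/17431) = 22210/17431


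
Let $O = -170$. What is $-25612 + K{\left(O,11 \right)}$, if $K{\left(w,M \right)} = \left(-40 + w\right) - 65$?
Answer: $-25887$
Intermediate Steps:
$K{\left(w,M \right)} = -105 + w$
$-25612 + K{\left(O,11 \right)} = -25612 - 275 = -25887$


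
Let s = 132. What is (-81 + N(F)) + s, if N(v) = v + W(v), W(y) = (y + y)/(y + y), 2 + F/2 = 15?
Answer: 78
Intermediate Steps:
F = 26 (F = -4 + 2*15 = -4 + 30 = 26)
W(y) = 1 (W(y) = (2*y)/((2*y)) = (2*y)*(1/(2*y)) = 1)
N(v) = 1 + v (N(v) = v + 1 = 1 + v)
(-81 + N(F)) + s = (-81 + (1 + 26)) + 132 = (-81 + 27) + 132 = -54 + 132 = 78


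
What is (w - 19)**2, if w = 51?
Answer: 1024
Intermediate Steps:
(w - 19)**2 = (51 - 19)**2 = 32**2 = 1024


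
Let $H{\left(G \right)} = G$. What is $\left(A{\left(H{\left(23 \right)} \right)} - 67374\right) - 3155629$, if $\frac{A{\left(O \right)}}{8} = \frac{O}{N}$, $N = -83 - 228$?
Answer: $- \frac{1002354117}{311} \approx -3.223 \cdot 10^{6}$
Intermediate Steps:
$N = -311$ ($N = -83 - 228 = -311$)
$A{\left(O \right)} = - \frac{8 O}{311}$ ($A{\left(O \right)} = 8 \frac{O}{-311} = 8 O \left(- \frac{1}{311}\right) = 8 \left(- \frac{O}{311}\right) = - \frac{8 O}{311}$)
$\left(A{\left(H{\left(23 \right)} \right)} - 67374\right) - 3155629 = \left(\left(- \frac{8}{311}\right) 23 - 67374\right) - 3155629 = \left(- \frac{184}{311} - 67374\right) - 3155629 = - \frac{20953498}{311} - 3155629 = - \frac{1002354117}{311}$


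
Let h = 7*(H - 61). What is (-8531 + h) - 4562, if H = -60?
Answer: -13940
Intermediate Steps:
h = -847 (h = 7*(-60 - 61) = 7*(-121) = -847)
(-8531 + h) - 4562 = (-8531 - 847) - 4562 = -9378 - 4562 = -13940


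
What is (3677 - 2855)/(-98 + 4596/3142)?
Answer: -645681/75830 ≈ -8.5148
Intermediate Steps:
(3677 - 2855)/(-98 + 4596/3142) = 822/(-98 + 4596*(1/3142)) = 822/(-98 + 2298/1571) = 822/(-151660/1571) = 822*(-1571/151660) = -645681/75830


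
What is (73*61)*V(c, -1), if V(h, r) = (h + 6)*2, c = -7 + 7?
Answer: 53436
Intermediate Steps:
c = 0
V(h, r) = 12 + 2*h (V(h, r) = (6 + h)*2 = 12 + 2*h)
(73*61)*V(c, -1) = (73*61)*(12 + 2*0) = 4453*(12 + 0) = 4453*12 = 53436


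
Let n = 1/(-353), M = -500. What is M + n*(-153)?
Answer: -176347/353 ≈ -499.57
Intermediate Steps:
n = -1/353 ≈ -0.0028329
M + n*(-153) = -500 - 1/353*(-153) = -500 + 153/353 = -176347/353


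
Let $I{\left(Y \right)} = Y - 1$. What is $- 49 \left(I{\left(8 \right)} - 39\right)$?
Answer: $1568$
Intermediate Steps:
$I{\left(Y \right)} = -1 + Y$
$- 49 \left(I{\left(8 \right)} - 39\right) = - 49 \left(\left(-1 + 8\right) - 39\right) = - 49 \left(7 - 39\right) = \left(-49\right) \left(-32\right) = 1568$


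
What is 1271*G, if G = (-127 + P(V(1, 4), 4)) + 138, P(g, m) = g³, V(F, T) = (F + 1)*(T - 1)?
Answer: 288517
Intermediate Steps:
V(F, T) = (1 + F)*(-1 + T)
G = 227 (G = (-127 + (-1 + 4 - 1*1 + 1*4)³) + 138 = (-127 + (-1 + 4 - 1 + 4)³) + 138 = (-127 + 6³) + 138 = (-127 + 216) + 138 = 89 + 138 = 227)
1271*G = 1271*227 = 288517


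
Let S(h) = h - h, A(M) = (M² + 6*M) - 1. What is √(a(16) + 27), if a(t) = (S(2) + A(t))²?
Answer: 6*√3423 ≈ 351.04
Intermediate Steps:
A(M) = -1 + M² + 6*M
S(h) = 0
a(t) = (-1 + t² + 6*t)² (a(t) = (0 + (-1 + t² + 6*t))² = (-1 + t² + 6*t)²)
√(a(16) + 27) = √((-1 + 16² + 6*16)² + 27) = √((-1 + 256 + 96)² + 27) = √(351² + 27) = √(123201 + 27) = √123228 = 6*√3423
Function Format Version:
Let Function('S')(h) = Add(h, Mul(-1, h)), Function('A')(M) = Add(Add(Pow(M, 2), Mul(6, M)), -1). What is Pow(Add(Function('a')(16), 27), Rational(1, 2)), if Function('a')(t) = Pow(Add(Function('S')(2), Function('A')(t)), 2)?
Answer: Mul(6, Pow(3423, Rational(1, 2))) ≈ 351.04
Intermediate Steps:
Function('A')(M) = Add(-1, Pow(M, 2), Mul(6, M))
Function('S')(h) = 0
Function('a')(t) = Pow(Add(-1, Pow(t, 2), Mul(6, t)), 2) (Function('a')(t) = Pow(Add(0, Add(-1, Pow(t, 2), Mul(6, t))), 2) = Pow(Add(-1, Pow(t, 2), Mul(6, t)), 2))
Pow(Add(Function('a')(16), 27), Rational(1, 2)) = Pow(Add(Pow(Add(-1, Pow(16, 2), Mul(6, 16)), 2), 27), Rational(1, 2)) = Pow(Add(Pow(Add(-1, 256, 96), 2), 27), Rational(1, 2)) = Pow(Add(Pow(351, 2), 27), Rational(1, 2)) = Pow(Add(123201, 27), Rational(1, 2)) = Pow(123228, Rational(1, 2)) = Mul(6, Pow(3423, Rational(1, 2)))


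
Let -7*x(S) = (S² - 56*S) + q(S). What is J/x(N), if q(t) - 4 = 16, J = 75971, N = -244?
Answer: -75971/10460 ≈ -7.2630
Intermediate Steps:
q(t) = 20 (q(t) = 4 + 16 = 20)
x(S) = -20/7 + 8*S - S²/7 (x(S) = -((S² - 56*S) + 20)/7 = -(20 + S² - 56*S)/7 = -20/7 + 8*S - S²/7)
J/x(N) = 75971/(-20/7 + 8*(-244) - ⅐*(-244)²) = 75971/(-20/7 - 1952 - ⅐*59536) = 75971/(-20/7 - 1952 - 59536/7) = 75971/(-10460) = 75971*(-1/10460) = -75971/10460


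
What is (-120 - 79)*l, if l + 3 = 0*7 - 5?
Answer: 1592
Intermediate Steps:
l = -8 (l = -3 + (0*7 - 5) = -3 + (0 - 5) = -3 - 5 = -8)
(-120 - 79)*l = (-120 - 79)*(-8) = -199*(-8) = 1592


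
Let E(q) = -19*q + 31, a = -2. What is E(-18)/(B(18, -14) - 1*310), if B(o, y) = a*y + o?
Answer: -373/264 ≈ -1.4129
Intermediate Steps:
B(o, y) = o - 2*y (B(o, y) = -2*y + o = o - 2*y)
E(q) = 31 - 19*q
E(-18)/(B(18, -14) - 1*310) = (31 - 19*(-18))/((18 - 2*(-14)) - 1*310) = (31 + 342)/((18 + 28) - 310) = 373/(46 - 310) = 373/(-264) = 373*(-1/264) = -373/264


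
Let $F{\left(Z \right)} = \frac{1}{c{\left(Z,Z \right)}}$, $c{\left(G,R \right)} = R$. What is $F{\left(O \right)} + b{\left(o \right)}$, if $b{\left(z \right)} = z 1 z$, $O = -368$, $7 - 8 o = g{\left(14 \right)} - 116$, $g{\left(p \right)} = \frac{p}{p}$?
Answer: $\frac{42791}{184} \approx 232.56$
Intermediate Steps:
$g{\left(p \right)} = 1$
$o = \frac{61}{4}$ ($o = \frac{7}{8} - \frac{1 - 116}{8} = \frac{7}{8} - - \frac{115}{8} = \frac{7}{8} + \frac{115}{8} = \frac{61}{4} \approx 15.25$)
$F{\left(Z \right)} = \frac{1}{Z}$
$b{\left(z \right)} = z^{2}$ ($b{\left(z \right)} = z z = z^{2}$)
$F{\left(O \right)} + b{\left(o \right)} = \frac{1}{-368} + \left(\frac{61}{4}\right)^{2} = - \frac{1}{368} + \frac{3721}{16} = \frac{42791}{184}$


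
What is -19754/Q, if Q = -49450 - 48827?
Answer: 1162/5781 ≈ 0.20100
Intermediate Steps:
Q = -98277
-19754/Q = -19754/(-98277) = -19754*(-1/98277) = 1162/5781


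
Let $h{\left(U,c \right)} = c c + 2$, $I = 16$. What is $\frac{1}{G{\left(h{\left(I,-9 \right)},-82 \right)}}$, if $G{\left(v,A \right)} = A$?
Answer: $- \frac{1}{82} \approx -0.012195$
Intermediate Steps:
$h{\left(U,c \right)} = 2 + c^{2}$ ($h{\left(U,c \right)} = c^{2} + 2 = 2 + c^{2}$)
$\frac{1}{G{\left(h{\left(I,-9 \right)},-82 \right)}} = \frac{1}{-82} = - \frac{1}{82}$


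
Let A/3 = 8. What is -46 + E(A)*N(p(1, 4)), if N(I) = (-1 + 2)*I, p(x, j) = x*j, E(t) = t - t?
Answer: -46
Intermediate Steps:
A = 24 (A = 3*8 = 24)
E(t) = 0
p(x, j) = j*x
N(I) = I (N(I) = 1*I = I)
-46 + E(A)*N(p(1, 4)) = -46 + 0*(4*1) = -46 + 0*4 = -46 + 0 = -46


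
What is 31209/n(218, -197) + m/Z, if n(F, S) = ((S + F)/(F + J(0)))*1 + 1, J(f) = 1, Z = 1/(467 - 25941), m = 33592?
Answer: -68455530383/80 ≈ -8.5569e+8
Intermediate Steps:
Z = -1/25474 (Z = 1/(-25474) = -1/25474 ≈ -3.9256e-5)
n(F, S) = 1 + (F + S)/(1 + F) (n(F, S) = ((S + F)/(F + 1))*1 + 1 = ((F + S)/(1 + F))*1 + 1 = (F + S)/(1 + F) + 1 = 1 + (F + S)/(1 + F))
31209/n(218, -197) + m/Z = 31209/(((1 - 197 + 2*218)/(1 + 218))) + 33592/(-1/25474) = 31209/(((1 - 197 + 436)/219)) + 33592*(-25474) = 31209/(((1/219)*240)) - 855722608 = 31209/(80/73) - 855722608 = 31209*(73/80) - 855722608 = 2278257/80 - 855722608 = -68455530383/80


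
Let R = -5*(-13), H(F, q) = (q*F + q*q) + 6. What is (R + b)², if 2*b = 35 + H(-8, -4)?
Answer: 47961/4 ≈ 11990.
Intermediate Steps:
H(F, q) = 6 + q² + F*q (H(F, q) = (F*q + q²) + 6 = (q² + F*q) + 6 = 6 + q² + F*q)
b = 89/2 (b = (35 + (6 + (-4)² - 8*(-4)))/2 = (35 + (6 + 16 + 32))/2 = (35 + 54)/2 = (½)*89 = 89/2 ≈ 44.500)
R = 65
(R + b)² = (65 + 89/2)² = (219/2)² = 47961/4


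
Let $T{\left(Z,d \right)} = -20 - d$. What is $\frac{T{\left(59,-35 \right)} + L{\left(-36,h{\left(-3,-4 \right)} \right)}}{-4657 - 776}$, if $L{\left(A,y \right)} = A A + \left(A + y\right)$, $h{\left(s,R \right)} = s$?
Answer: $- \frac{424}{1811} \approx -0.23412$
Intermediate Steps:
$L{\left(A,y \right)} = A + y + A^{2}$ ($L{\left(A,y \right)} = A^{2} + \left(A + y\right) = A + y + A^{2}$)
$\frac{T{\left(59,-35 \right)} + L{\left(-36,h{\left(-3,-4 \right)} \right)}}{-4657 - 776} = \frac{\left(-20 - -35\right) - \left(39 - 1296\right)}{-4657 - 776} = \frac{\left(-20 + 35\right) - -1257}{-5433} = \left(15 + 1257\right) \left(- \frac{1}{5433}\right) = 1272 \left(- \frac{1}{5433}\right) = - \frac{424}{1811}$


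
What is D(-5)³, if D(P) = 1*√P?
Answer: -5*I*√5 ≈ -11.18*I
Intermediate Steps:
D(P) = √P
D(-5)³ = (√(-5))³ = (I*√5)³ = -5*I*√5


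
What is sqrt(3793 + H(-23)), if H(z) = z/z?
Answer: sqrt(3794) ≈ 61.595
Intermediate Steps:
H(z) = 1
sqrt(3793 + H(-23)) = sqrt(3793 + 1) = sqrt(3794)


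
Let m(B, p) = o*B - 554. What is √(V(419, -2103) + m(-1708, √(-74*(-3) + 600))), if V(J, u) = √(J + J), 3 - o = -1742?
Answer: √(-2981014 + √838) ≈ 1726.6*I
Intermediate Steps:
o = 1745 (o = 3 - 1*(-1742) = 3 + 1742 = 1745)
m(B, p) = -554 + 1745*B (m(B, p) = 1745*B - 554 = -554 + 1745*B)
V(J, u) = √2*√J (V(J, u) = √(2*J) = √2*√J)
√(V(419, -2103) + m(-1708, √(-74*(-3) + 600))) = √(√2*√419 + (-554 + 1745*(-1708))) = √(√838 + (-554 - 2980460)) = √(√838 - 2981014) = √(-2981014 + √838)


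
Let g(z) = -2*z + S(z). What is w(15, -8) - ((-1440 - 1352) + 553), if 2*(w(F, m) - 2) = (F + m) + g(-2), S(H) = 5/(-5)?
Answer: 2246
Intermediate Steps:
S(H) = -1 (S(H) = 5*(-⅕) = -1)
g(z) = -1 - 2*z (g(z) = -2*z - 1 = -1 - 2*z)
w(F, m) = 7/2 + F/2 + m/2 (w(F, m) = 2 + ((F + m) + (-1 - 2*(-2)))/2 = 2 + ((F + m) + (-1 + 4))/2 = 2 + ((F + m) + 3)/2 = 2 + (3 + F + m)/2 = 2 + (3/2 + F/2 + m/2) = 7/2 + F/2 + m/2)
w(15, -8) - ((-1440 - 1352) + 553) = (7/2 + (½)*15 + (½)*(-8)) - ((-1440 - 1352) + 553) = (7/2 + 15/2 - 4) - (-2792 + 553) = 7 - 1*(-2239) = 7 + 2239 = 2246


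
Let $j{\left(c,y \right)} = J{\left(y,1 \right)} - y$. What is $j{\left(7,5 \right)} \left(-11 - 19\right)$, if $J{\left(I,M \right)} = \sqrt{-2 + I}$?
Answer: $150 - 30 \sqrt{3} \approx 98.038$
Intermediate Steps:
$j{\left(c,y \right)} = \sqrt{-2 + y} - y$
$j{\left(7,5 \right)} \left(-11 - 19\right) = \left(\sqrt{-2 + 5} - 5\right) \left(-11 - 19\right) = \left(\sqrt{3} - 5\right) \left(-30\right) = \left(-5 + \sqrt{3}\right) \left(-30\right) = 150 - 30 \sqrt{3}$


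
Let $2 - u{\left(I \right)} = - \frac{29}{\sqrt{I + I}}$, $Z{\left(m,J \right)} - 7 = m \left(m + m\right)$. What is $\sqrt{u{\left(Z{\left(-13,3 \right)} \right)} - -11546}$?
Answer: $\frac{\sqrt{5498002800 + 20010 \sqrt{690}}}{690} \approx 107.47$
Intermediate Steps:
$Z{\left(m,J \right)} = 7 + 2 m^{2}$ ($Z{\left(m,J \right)} = 7 + m \left(m + m\right) = 7 + m 2 m = 7 + 2 m^{2}$)
$u{\left(I \right)} = 2 + \frac{29 \sqrt{2}}{2 \sqrt{I}}$ ($u{\left(I \right)} = 2 - - \frac{29}{\sqrt{I + I}} = 2 - - \frac{29}{\sqrt{2 I}} = 2 - - \frac{29}{\sqrt{2} \sqrt{I}} = 2 - - 29 \frac{\sqrt{2}}{2 \sqrt{I}} = 2 - - \frac{29 \sqrt{2}}{2 \sqrt{I}} = 2 + \frac{29 \sqrt{2}}{2 \sqrt{I}}$)
$\sqrt{u{\left(Z{\left(-13,3 \right)} \right)} - -11546} = \sqrt{\left(2 + \frac{29 \sqrt{2}}{2 \sqrt{7 + 2 \left(-13\right)^{2}}}\right) - -11546} = \sqrt{\left(2 + \frac{29 \sqrt{2}}{2 \sqrt{7 + 2 \cdot 169}}\right) + \left(-10991 + 22537\right)} = \sqrt{\left(2 + \frac{29 \sqrt{2}}{2 \sqrt{7 + 338}}\right) + 11546} = \sqrt{\left(2 + \frac{29 \sqrt{2}}{2 \sqrt{345}}\right) + 11546} = \sqrt{\left(2 + \frac{29 \sqrt{2} \frac{\sqrt{345}}{345}}{2}\right) + 11546} = \sqrt{\left(2 + \frac{29 \sqrt{690}}{690}\right) + 11546} = \sqrt{11548 + \frac{29 \sqrt{690}}{690}}$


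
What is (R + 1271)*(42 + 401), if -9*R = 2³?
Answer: 5063933/9 ≈ 5.6266e+5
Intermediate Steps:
R = -8/9 (R = -⅑*2³ = -⅑*8 = -8/9 ≈ -0.88889)
(R + 1271)*(42 + 401) = (-8/9 + 1271)*(42 + 401) = (11431/9)*443 = 5063933/9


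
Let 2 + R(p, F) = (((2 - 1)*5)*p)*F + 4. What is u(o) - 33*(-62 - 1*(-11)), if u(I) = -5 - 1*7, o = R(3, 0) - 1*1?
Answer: 1671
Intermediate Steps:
R(p, F) = 2 + 5*F*p (R(p, F) = -2 + ((((2 - 1)*5)*p)*F + 4) = -2 + (((1*5)*p)*F + 4) = -2 + ((5*p)*F + 4) = -2 + (5*F*p + 4) = -2 + (4 + 5*F*p) = 2 + 5*F*p)
o = 1 (o = (2 + 5*0*3) - 1*1 = (2 + 0) - 1 = 2 - 1 = 1)
u(I) = -12 (u(I) = -5 - 7 = -12)
u(o) - 33*(-62 - 1*(-11)) = -12 - 33*(-62 - 1*(-11)) = -12 - 33*(-62 + 11) = -12 - 33*(-51) = -12 + 1683 = 1671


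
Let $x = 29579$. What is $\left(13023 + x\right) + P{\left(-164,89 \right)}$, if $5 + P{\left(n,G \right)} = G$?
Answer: $42686$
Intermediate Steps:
$P{\left(n,G \right)} = -5 + G$
$\left(13023 + x\right) + P{\left(-164,89 \right)} = \left(13023 + 29579\right) + \left(-5 + 89\right) = 42602 + 84 = 42686$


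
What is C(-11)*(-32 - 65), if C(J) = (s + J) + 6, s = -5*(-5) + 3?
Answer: -2231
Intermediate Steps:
s = 28 (s = 25 + 3 = 28)
C(J) = 34 + J (C(J) = (28 + J) + 6 = 34 + J)
C(-11)*(-32 - 65) = (34 - 11)*(-32 - 65) = 23*(-97) = -2231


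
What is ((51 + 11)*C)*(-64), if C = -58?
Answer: 230144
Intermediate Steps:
((51 + 11)*C)*(-64) = ((51 + 11)*(-58))*(-64) = (62*(-58))*(-64) = -3596*(-64) = 230144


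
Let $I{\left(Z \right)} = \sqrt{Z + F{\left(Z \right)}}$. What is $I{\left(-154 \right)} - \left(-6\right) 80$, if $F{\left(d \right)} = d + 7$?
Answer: $480 + i \sqrt{301} \approx 480.0 + 17.349 i$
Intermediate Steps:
$F{\left(d \right)} = 7 + d$
$I{\left(Z \right)} = \sqrt{7 + 2 Z}$ ($I{\left(Z \right)} = \sqrt{Z + \left(7 + Z\right)} = \sqrt{7 + 2 Z}$)
$I{\left(-154 \right)} - \left(-6\right) 80 = \sqrt{7 + 2 \left(-154\right)} - \left(-6\right) 80 = \sqrt{7 - 308} - -480 = \sqrt{-301} + 480 = i \sqrt{301} + 480 = 480 + i \sqrt{301}$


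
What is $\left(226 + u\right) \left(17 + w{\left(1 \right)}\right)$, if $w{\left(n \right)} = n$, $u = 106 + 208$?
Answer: $9720$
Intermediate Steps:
$u = 314$
$\left(226 + u\right) \left(17 + w{\left(1 \right)}\right) = \left(226 + 314\right) \left(17 + 1\right) = 540 \cdot 18 = 9720$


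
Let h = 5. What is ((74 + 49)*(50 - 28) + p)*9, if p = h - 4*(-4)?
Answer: 24543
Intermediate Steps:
p = 21 (p = 5 - 4*(-4) = 5 + 16 = 21)
((74 + 49)*(50 - 28) + p)*9 = ((74 + 49)*(50 - 28) + 21)*9 = (123*22 + 21)*9 = (2706 + 21)*9 = 2727*9 = 24543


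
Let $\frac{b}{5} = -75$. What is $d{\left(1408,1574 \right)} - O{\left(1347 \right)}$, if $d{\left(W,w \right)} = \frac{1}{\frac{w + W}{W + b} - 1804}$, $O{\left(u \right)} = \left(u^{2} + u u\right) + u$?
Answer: $- \frac{6754103491783}{1860550} \approx -3.6302 \cdot 10^{6}$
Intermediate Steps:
$b = -375$ ($b = 5 \left(-75\right) = -375$)
$O{\left(u \right)} = u + 2 u^{2}$ ($O{\left(u \right)} = \left(u^{2} + u^{2}\right) + u = 2 u^{2} + u = u + 2 u^{2}$)
$d{\left(W,w \right)} = \frac{1}{-1804 + \frac{W + w}{-375 + W}}$ ($d{\left(W,w \right)} = \frac{1}{\frac{w + W}{W - 375} - 1804} = \frac{1}{\frac{W + w}{-375 + W} - 1804} = \frac{1}{-1804 + \frac{W + w}{-375 + W}}$)
$d{\left(1408,1574 \right)} - O{\left(1347 \right)} = \frac{-375 + 1408}{676500 + 1574 - 2538624} - 1347 \left(1 + 2 \cdot 1347\right) = \frac{1}{676500 + 1574 - 2538624} \cdot 1033 - 1347 \left(1 + 2694\right) = \frac{1}{-1860550} \cdot 1033 - 1347 \cdot 2695 = \left(- \frac{1}{1860550}\right) 1033 - 3630165 = - \frac{1033}{1860550} - 3630165 = - \frac{6754103491783}{1860550}$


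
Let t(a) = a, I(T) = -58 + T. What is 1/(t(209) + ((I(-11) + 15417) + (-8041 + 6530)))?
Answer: 1/14046 ≈ 7.1195e-5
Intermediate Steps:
1/(t(209) + ((I(-11) + 15417) + (-8041 + 6530))) = 1/(209 + (((-58 - 11) + 15417) + (-8041 + 6530))) = 1/(209 + ((-69 + 15417) - 1511)) = 1/(209 + (15348 - 1511)) = 1/(209 + 13837) = 1/14046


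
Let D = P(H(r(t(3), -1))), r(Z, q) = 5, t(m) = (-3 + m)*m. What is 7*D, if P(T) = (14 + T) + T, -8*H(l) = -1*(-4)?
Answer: 91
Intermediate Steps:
t(m) = m*(-3 + m)
H(l) = -½ (H(l) = -(-1)*(-4)/8 = -⅛*4 = -½)
P(T) = 14 + 2*T
D = 13 (D = 14 + 2*(-½) = 14 - 1 = 13)
7*D = 7*13 = 91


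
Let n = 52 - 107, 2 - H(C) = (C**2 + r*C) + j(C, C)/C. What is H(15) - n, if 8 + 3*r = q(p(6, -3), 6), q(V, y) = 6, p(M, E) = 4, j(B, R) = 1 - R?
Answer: -2356/15 ≈ -157.07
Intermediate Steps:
r = -2/3 (r = -8/3 + (1/3)*6 = -8/3 + 2 = -2/3 ≈ -0.66667)
H(C) = 2 - C**2 + 2*C/3 - (1 - C)/C (H(C) = 2 - ((C**2 - 2*C/3) + (1 - C)/C) = 2 - (C**2 - 2*C/3 + (1 - C)/C) = 2 + (-C**2 + 2*C/3 - (1 - C)/C) = 2 - C**2 + 2*C/3 - (1 - C)/C)
n = -55
H(15) - n = (3 - 1/15 - 1*15**2 + (2/3)*15) - 1*(-55) = (3 - 1*1/15 - 1*225 + 10) + 55 = (3 - 1/15 - 225 + 10) + 55 = -3181/15 + 55 = -2356/15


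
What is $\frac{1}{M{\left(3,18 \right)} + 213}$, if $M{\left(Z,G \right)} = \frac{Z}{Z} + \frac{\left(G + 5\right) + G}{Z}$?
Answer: $\frac{3}{683} \approx 0.0043924$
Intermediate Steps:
$M{\left(Z,G \right)} = 1 + \frac{5 + 2 G}{Z}$ ($M{\left(Z,G \right)} = 1 + \frac{\left(5 + G\right) + G}{Z} = 1 + \frac{5 + 2 G}{Z}$)
$\frac{1}{M{\left(3,18 \right)} + 213} = \frac{1}{\frac{5 + 3 + 2 \cdot 18}{3} + 213} = \frac{1}{\frac{5 + 3 + 36}{3} + 213} = \frac{1}{\frac{1}{3} \cdot 44 + 213} = \frac{1}{\frac{44}{3} + 213} = \frac{1}{\frac{683}{3}} = \frac{3}{683}$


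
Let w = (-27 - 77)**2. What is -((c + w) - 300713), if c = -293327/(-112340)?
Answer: 32566735653/112340 ≈ 2.8989e+5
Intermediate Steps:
w = 10816 (w = (-104)**2 = 10816)
c = 293327/112340 (c = -293327*(-1/112340) = 293327/112340 ≈ 2.6111)
-((c + w) - 300713) = -((293327/112340 + 10816) - 300713) = -(1215362767/112340 - 300713) = -1*(-32566735653/112340) = 32566735653/112340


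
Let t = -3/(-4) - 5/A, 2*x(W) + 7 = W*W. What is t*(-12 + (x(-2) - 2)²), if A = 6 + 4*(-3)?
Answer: 19/48 ≈ 0.39583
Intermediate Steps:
x(W) = -7/2 + W²/2 (x(W) = -7/2 + (W*W)/2 = -7/2 + W²/2)
A = -6 (A = 6 - 12 = -6)
t = 19/12 (t = -3/(-4) - 5/(-6) = -3*(-¼) - 5*(-⅙) = ¾ + ⅚ = 19/12 ≈ 1.5833)
t*(-12 + (x(-2) - 2)²) = 19*(-12 + ((-7/2 + (½)*(-2)²) - 2)²)/12 = 19*(-12 + ((-7/2 + (½)*4) - 2)²)/12 = 19*(-12 + ((-7/2 + 2) - 2)²)/12 = 19*(-12 + (-3/2 - 2)²)/12 = 19*(-12 + (-7/2)²)/12 = 19*(-12 + 49/4)/12 = (19/12)*(¼) = 19/48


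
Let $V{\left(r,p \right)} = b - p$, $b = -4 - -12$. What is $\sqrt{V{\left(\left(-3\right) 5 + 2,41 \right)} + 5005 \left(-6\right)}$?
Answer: $i \sqrt{30063} \approx 173.39 i$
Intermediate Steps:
$b = 8$ ($b = -4 + 12 = 8$)
$V{\left(r,p \right)} = 8 - p$
$\sqrt{V{\left(\left(-3\right) 5 + 2,41 \right)} + 5005 \left(-6\right)} = \sqrt{\left(8 - 41\right) + 5005 \left(-6\right)} = \sqrt{\left(8 - 41\right) - 30030} = \sqrt{-33 - 30030} = \sqrt{-30063} = i \sqrt{30063}$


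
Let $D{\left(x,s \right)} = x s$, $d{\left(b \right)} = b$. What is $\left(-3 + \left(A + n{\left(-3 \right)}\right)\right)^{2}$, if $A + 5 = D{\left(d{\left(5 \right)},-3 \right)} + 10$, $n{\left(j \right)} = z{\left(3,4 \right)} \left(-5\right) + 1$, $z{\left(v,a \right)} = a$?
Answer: $1024$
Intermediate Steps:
$n{\left(j \right)} = -19$ ($n{\left(j \right)} = 4 \left(-5\right) + 1 = -20 + 1 = -19$)
$D{\left(x,s \right)} = s x$
$A = -10$ ($A = -5 + \left(\left(-3\right) 5 + 10\right) = -5 + \left(-15 + 10\right) = -5 - 5 = -10$)
$\left(-3 + \left(A + n{\left(-3 \right)}\right)\right)^{2} = \left(-3 - 29\right)^{2} = \left(-32\right)^{2} = 1024$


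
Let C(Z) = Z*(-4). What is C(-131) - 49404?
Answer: -48880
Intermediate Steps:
C(Z) = -4*Z
C(-131) - 49404 = -4*(-131) - 49404 = 524 - 49404 = -48880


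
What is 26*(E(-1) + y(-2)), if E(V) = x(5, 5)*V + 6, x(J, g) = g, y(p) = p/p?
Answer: 52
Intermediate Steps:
y(p) = 1
E(V) = 6 + 5*V (E(V) = 5*V + 6 = 6 + 5*V)
26*(E(-1) + y(-2)) = 26*((6 + 5*(-1)) + 1) = 26*((6 - 5) + 1) = 26*(1 + 1) = 26*2 = 52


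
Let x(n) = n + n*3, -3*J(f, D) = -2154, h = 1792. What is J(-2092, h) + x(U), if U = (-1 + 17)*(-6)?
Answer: 334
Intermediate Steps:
U = -96 (U = 16*(-6) = -96)
J(f, D) = 718 (J(f, D) = -⅓*(-2154) = 718)
x(n) = 4*n (x(n) = n + 3*n = 4*n)
J(-2092, h) + x(U) = 718 + 4*(-96) = 718 - 384 = 334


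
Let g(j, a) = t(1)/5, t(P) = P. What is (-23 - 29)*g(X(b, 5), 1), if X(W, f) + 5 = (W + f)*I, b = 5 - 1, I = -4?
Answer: -52/5 ≈ -10.400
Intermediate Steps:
b = 4
X(W, f) = -5 - 4*W - 4*f (X(W, f) = -5 + (W + f)*(-4) = -5 + (-4*W - 4*f) = -5 - 4*W - 4*f)
g(j, a) = ⅕ (g(j, a) = 1/5 = 1*(⅕) = ⅕)
(-23 - 29)*g(X(b, 5), 1) = (-23 - 29)*(⅕) = -52*⅕ = -52/5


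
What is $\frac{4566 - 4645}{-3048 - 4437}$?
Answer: $\frac{79}{7485} \approx 0.010554$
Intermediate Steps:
$\frac{4566 - 4645}{-3048 - 4437} = - \frac{79}{-7485} = \left(-79\right) \left(- \frac{1}{7485}\right) = \frac{79}{7485}$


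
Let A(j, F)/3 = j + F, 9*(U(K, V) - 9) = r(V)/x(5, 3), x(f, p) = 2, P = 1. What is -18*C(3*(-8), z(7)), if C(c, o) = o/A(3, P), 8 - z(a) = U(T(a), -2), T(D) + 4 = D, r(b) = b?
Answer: 4/3 ≈ 1.3333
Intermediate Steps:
T(D) = -4 + D
U(K, V) = 9 + V/18 (U(K, V) = 9 + (V/2)/9 = 9 + V/18)
z(a) = -8/9 (z(a) = 8 - (9 + (1/18)*(-2)) = 8 - (9 - ⅑) = 8 - 1*80/9 = 8 - 80/9 = -8/9)
A(j, F) = 3*F + 3*j (A(j, F) = 3*(j + F) = 3*(F + j) = 3*F + 3*j)
C(c, o) = o/12 (C(c, o) = o/(3*1 + 3*3) = o/(3 + 9) = o/12)
-18*C(3*(-8), z(7)) = -3*(-8)/(2*9) = -18*(-2/27) = 4/3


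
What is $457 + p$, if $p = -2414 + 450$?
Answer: $-1507$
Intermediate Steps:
$p = -1964$
$457 + p = 457 - 1964 = -1507$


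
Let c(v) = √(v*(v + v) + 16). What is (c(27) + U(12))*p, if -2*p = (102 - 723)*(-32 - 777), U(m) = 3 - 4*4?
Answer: 6531057/2 - 502389*√1474/2 ≈ -6.3785e+6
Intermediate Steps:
U(m) = -13 (U(m) = 3 - 16 = -13)
p = -502389/2 (p = -(102 - 723)*(-32 - 777)/2 = -(-621)*(-809)/2 = -½*502389 = -502389/2 ≈ -2.5119e+5)
c(v) = √(16 + 2*v²) (c(v) = √(v*(2*v) + 16) = √(2*v² + 16) = √(16 + 2*v²))
(c(27) + U(12))*p = (√(16 + 2*27²) - 13)*(-502389/2) = (√(16 + 2*729) - 13)*(-502389/2) = (√(16 + 1458) - 13)*(-502389/2) = (√1474 - 13)*(-502389/2) = (-13 + √1474)*(-502389/2) = 6531057/2 - 502389*√1474/2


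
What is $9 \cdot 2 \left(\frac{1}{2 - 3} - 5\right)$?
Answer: $-108$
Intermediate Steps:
$9 \cdot 2 \left(\frac{1}{2 - 3} - 5\right) = 18 \left(\frac{1}{-1} - 5\right) = 18 \left(-1 - 5\right) = 18 \left(-6\right) = -108$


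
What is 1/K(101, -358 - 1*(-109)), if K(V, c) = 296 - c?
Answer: 1/545 ≈ 0.0018349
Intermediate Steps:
1/K(101, -358 - 1*(-109)) = 1/(296 - (-358 - 1*(-109))) = 1/(296 - (-358 + 109)) = 1/(296 - 1*(-249)) = 1/(296 + 249) = 1/545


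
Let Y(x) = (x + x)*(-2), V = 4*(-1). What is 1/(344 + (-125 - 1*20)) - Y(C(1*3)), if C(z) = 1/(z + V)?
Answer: -795/199 ≈ -3.9950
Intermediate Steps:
V = -4
C(z) = 1/(-4 + z) (C(z) = 1/(z - 4) = 1/(-4 + z))
Y(x) = -4*x (Y(x) = (2*x)*(-2) = -4*x)
1/(344 + (-125 - 1*20)) - Y(C(1*3)) = 1/(344 + (-125 - 1*20)) - (-4)/(-4 + 1*3) = 1/(344 + (-125 - 20)) - (-4)/(-4 + 3) = 1/(344 - 145) - (-4)/(-1) = 1/199 - (-4)*(-1) = 1/199 - 1*4 = 1/199 - 4 = -795/199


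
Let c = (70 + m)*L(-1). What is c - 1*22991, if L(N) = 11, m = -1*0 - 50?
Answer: -22771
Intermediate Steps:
m = -50 (m = 0 - 50 = -50)
c = 220 (c = (70 - 50)*11 = 20*11 = 220)
c - 1*22991 = 220 - 1*22991 = 220 - 22991 = -22771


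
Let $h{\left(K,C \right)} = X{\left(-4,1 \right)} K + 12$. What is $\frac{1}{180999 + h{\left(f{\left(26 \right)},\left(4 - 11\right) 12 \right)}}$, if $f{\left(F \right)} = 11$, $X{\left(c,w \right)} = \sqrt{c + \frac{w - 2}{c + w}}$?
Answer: $\frac{543033}{98294947694} - \frac{11 i \sqrt{33}}{98294947694} \approx 5.5245 \cdot 10^{-6} - 6.4286 \cdot 10^{-10} i$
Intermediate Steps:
$X{\left(c,w \right)} = \sqrt{c + \frac{-2 + w}{c + w}}$
$h{\left(K,C \right)} = 12 + \frac{i K \sqrt{33}}{3}$ ($h{\left(K,C \right)} = \sqrt{\frac{-2 + 1 - 4 \left(-4 + 1\right)}{-4 + 1}} K + 12 = \sqrt{\frac{-2 + 1 - -12}{-3}} K + 12 = \sqrt{- \frac{-2 + 1 + 12}{3}} K + 12 = \sqrt{\left(- \frac{1}{3}\right) 11} K + 12 = \sqrt{- \frac{11}{3}} K + 12 = \frac{i \sqrt{33}}{3} K + 12 = \frac{i K \sqrt{33}}{3} + 12 = 12 + \frac{i K \sqrt{33}}{3}$)
$\frac{1}{180999 + h{\left(f{\left(26 \right)},\left(4 - 11\right) 12 \right)}} = \frac{1}{180999 + \left(12 + \frac{1}{3} i 11 \sqrt{33}\right)} = \frac{1}{180999 + \left(12 + \frac{11 i \sqrt{33}}{3}\right)} = \frac{1}{181011 + \frac{11 i \sqrt{33}}{3}}$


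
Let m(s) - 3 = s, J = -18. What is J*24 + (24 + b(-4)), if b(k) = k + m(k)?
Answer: -413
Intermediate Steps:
m(s) = 3 + s
b(k) = 3 + 2*k (b(k) = k + (3 + k) = 3 + 2*k)
J*24 + (24 + b(-4)) = -18*24 + (24 + (3 + 2*(-4))) = -432 + (24 + (3 - 8)) = -432 + (24 - 5) = -432 + 19 = -413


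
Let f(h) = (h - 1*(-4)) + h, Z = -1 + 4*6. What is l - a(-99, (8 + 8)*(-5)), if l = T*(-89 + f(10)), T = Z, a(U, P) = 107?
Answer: -1602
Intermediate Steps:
Z = 23 (Z = -1 + 24 = 23)
f(h) = 4 + 2*h (f(h) = (h + 4) + h = (4 + h) + h = 4 + 2*h)
T = 23
l = -1495 (l = 23*(-89 + (4 + 2*10)) = 23*(-89 + (4 + 20)) = 23*(-89 + 24) = 23*(-65) = -1495)
l - a(-99, (8 + 8)*(-5)) = -1495 - 1*107 = -1495 - 107 = -1602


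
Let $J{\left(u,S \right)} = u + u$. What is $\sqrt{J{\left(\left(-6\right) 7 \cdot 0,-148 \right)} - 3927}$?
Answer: $i \sqrt{3927} \approx 62.666 i$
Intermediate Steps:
$J{\left(u,S \right)} = 2 u$
$\sqrt{J{\left(\left(-6\right) 7 \cdot 0,-148 \right)} - 3927} = \sqrt{2 \left(-6\right) 7 \cdot 0 - 3927} = \sqrt{2 \left(\left(-42\right) 0\right) - 3927} = \sqrt{2 \cdot 0 - 3927} = \sqrt{0 - 3927} = \sqrt{-3927} = i \sqrt{3927}$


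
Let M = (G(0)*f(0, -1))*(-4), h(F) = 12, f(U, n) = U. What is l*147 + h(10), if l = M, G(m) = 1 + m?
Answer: 12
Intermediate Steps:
M = 0 (M = ((1 + 0)*0)*(-4) = (1*0)*(-4) = 0*(-4) = 0)
l = 0
l*147 + h(10) = 0*147 + 12 = 0 + 12 = 12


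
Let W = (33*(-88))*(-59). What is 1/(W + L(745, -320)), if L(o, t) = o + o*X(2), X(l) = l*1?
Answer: 1/173571 ≈ 5.7613e-6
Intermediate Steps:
X(l) = l
W = 171336 (W = -2904*(-59) = 171336)
L(o, t) = 3*o (L(o, t) = o + o*2 = o + 2*o = 3*o)
1/(W + L(745, -320)) = 1/(171336 + 3*745) = 1/(171336 + 2235) = 1/173571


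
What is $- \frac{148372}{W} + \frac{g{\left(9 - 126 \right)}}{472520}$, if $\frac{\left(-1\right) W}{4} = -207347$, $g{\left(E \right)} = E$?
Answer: $- \frac{2507349137}{13996514920} \approx -0.17914$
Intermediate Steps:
$W = 829388$ ($W = \left(-4\right) \left(-207347\right) = 829388$)
$- \frac{148372}{W} + \frac{g{\left(9 - 126 \right)}}{472520} = - \frac{148372}{829388} + \frac{9 - 126}{472520} = \left(-148372\right) \frac{1}{829388} + \left(9 - 126\right) \frac{1}{472520} = - \frac{5299}{29621} - \frac{117}{472520} = - \frac{2507349137}{13996514920}$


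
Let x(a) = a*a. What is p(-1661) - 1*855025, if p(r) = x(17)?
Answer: -854736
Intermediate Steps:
x(a) = a²
p(r) = 289 (p(r) = 17² = 289)
p(-1661) - 1*855025 = 289 - 1*855025 = 289 - 855025 = -854736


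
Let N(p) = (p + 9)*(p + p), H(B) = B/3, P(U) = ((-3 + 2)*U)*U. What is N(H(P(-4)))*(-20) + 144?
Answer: 8336/9 ≈ 926.22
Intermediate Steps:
P(U) = -U² (P(U) = (-U)*U = -U²)
H(B) = B/3 (H(B) = B*(⅓) = B/3)
N(p) = 2*p*(9 + p) (N(p) = (9 + p)*(2*p) = 2*p*(9 + p))
N(H(P(-4)))*(-20) + 144 = (2*((-1*(-4)²)/3)*(9 + (-1*(-4)²)/3))*(-20) + 144 = (2*((-1*16)/3)*(9 + (-1*16)/3))*(-20) + 144 = (2*((⅓)*(-16))*(9 + (⅓)*(-16)))*(-20) + 144 = (2*(-16/3)*(9 - 16/3))*(-20) + 144 = (2*(-16/3)*(11/3))*(-20) + 144 = -352/9*(-20) + 144 = 7040/9 + 144 = 8336/9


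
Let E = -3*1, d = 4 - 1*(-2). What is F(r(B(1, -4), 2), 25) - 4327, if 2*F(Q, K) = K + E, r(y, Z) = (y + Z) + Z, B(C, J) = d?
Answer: -4316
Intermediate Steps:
d = 6 (d = 4 + 2 = 6)
B(C, J) = 6
r(y, Z) = y + 2*Z (r(y, Z) = (Z + y) + Z = y + 2*Z)
E = -3
F(Q, K) = -3/2 + K/2 (F(Q, K) = (K - 3)/2 = (-3 + K)/2 = -3/2 + K/2)
F(r(B(1, -4), 2), 25) - 4327 = (-3/2 + (½)*25) - 4327 = (-3/2 + 25/2) - 4327 = 11 - 4327 = -4316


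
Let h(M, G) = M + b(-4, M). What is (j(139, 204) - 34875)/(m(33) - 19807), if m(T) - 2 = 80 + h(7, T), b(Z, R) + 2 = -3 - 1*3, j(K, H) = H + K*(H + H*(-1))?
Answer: 4953/2818 ≈ 1.7576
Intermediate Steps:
j(K, H) = H (j(K, H) = H + K*(H - H) = H + K*0 = H + 0 = H)
b(Z, R) = -8 (b(Z, R) = -2 + (-3 - 1*3) = -2 + (-3 - 3) = -2 - 6 = -8)
h(M, G) = -8 + M (h(M, G) = M - 8 = -8 + M)
m(T) = 81 (m(T) = 2 + (80 + (-8 + 7)) = 2 + (80 - 1) = 2 + 79 = 81)
(j(139, 204) - 34875)/(m(33) - 19807) = (204 - 34875)/(81 - 19807) = -34671/(-19726) = -34671*(-1/19726) = 4953/2818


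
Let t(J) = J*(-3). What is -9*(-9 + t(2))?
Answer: 135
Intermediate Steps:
t(J) = -3*J
-9*(-9 + t(2)) = -9*(-9 - 3*2) = -9*(-9 - 6) = -9*(-15) = 135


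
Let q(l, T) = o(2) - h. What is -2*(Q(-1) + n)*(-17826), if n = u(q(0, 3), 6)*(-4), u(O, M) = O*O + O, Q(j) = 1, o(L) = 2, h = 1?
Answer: -249564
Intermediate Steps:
q(l, T) = 1 (q(l, T) = 2 - 1*1 = 2 - 1 = 1)
u(O, M) = O + O**2 (u(O, M) = O**2 + O = O + O**2)
n = -8 (n = (1*(1 + 1))*(-4) = (1*2)*(-4) = 2*(-4) = -8)
-2*(Q(-1) + n)*(-17826) = -2*(1 - 8)*(-17826) = -2*(-7)*(-17826) = 14*(-17826) = -249564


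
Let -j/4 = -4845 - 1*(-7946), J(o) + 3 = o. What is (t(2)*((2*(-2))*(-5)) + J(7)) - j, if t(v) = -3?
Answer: 12348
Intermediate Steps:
J(o) = -3 + o
j = -12404 (j = -4*(-4845 - 1*(-7946)) = -4*(-4845 + 7946) = -4*3101 = -12404)
(t(2)*((2*(-2))*(-5)) + J(7)) - j = (-3*2*(-2)*(-5) + (-3 + 7)) - 1*(-12404) = (-(-12)*(-5) + 4) + 12404 = (-3*20 + 4) + 12404 = (-60 + 4) + 12404 = -56 + 12404 = 12348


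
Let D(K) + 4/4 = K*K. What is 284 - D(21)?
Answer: -156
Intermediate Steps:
D(K) = -1 + K**2 (D(K) = -1 + K*K = -1 + K**2)
284 - D(21) = 284 - (-1 + 21**2) = 284 - (-1 + 441) = 284 - 1*440 = 284 - 440 = -156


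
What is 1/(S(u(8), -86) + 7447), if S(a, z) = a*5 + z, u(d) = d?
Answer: 1/7401 ≈ 0.00013512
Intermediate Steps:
S(a, z) = z + 5*a (S(a, z) = 5*a + z = z + 5*a)
1/(S(u(8), -86) + 7447) = 1/((-86 + 5*8) + 7447) = 1/((-86 + 40) + 7447) = 1/(-46 + 7447) = 1/7401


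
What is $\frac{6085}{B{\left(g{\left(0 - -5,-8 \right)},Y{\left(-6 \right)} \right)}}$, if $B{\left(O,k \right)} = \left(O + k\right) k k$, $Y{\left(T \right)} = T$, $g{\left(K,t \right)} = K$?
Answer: $- \frac{6085}{36} \approx -169.03$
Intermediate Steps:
$B{\left(O,k \right)} = k^{2} \left(O + k\right)$ ($B{\left(O,k \right)} = k \left(O + k\right) k = k^{2} \left(O + k\right)$)
$\frac{6085}{B{\left(g{\left(0 - -5,-8 \right)},Y{\left(-6 \right)} \right)}} = \frac{6085}{\left(-6\right)^{2} \left(\left(0 - -5\right) - 6\right)} = \frac{6085}{36 \left(\left(0 + 5\right) - 6\right)} = \frac{6085}{36 \left(5 - 6\right)} = \frac{6085}{36 \left(-1\right)} = \frac{6085}{-36} = 6085 \left(- \frac{1}{36}\right) = - \frac{6085}{36}$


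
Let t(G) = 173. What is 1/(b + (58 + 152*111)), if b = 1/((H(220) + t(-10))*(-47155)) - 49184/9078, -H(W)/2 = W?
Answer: 214036545/3622479071107 ≈ 5.9086e-5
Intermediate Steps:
H(W) = -2*W
b = -1159635743/214036545 (b = 1/((-2*220 + 173)*(-47155)) - 49184/9078 = -1/47155/(-440 + 173) - 49184*1/9078 = -1/47155/(-267) - 24592/4539 = -1/267*(-1/47155) - 24592/4539 = 1/12590385 - 24592/4539 = -1159635743/214036545 ≈ -5.4179)
1/(b + (58 + 152*111)) = 1/(-1159635743/214036545 + (58 + 152*111)) = 1/(-1159635743/214036545 + (58 + 16872)) = 1/(-1159635743/214036545 + 16930) = 1/(3622479071107/214036545) = 214036545/3622479071107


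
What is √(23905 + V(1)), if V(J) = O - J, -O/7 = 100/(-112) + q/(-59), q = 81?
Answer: √333060133/118 ≈ 154.66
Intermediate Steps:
O = 3743/236 (O = -7*(100/(-112) + 81/(-59)) = -7*(100*(-1/112) + 81*(-1/59)) = -7*(-25/28 - 81/59) = -7*(-3743/1652) = 3743/236 ≈ 15.860)
V(J) = 3743/236 - J
√(23905 + V(1)) = √(23905 + (3743/236 - 1*1)) = √(23905 + (3743/236 - 1)) = √(23905 + 3507/236) = √(5645087/236) = √333060133/118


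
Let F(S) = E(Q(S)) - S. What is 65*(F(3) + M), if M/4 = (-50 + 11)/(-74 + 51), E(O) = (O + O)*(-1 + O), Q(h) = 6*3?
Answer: 920595/23 ≈ 40026.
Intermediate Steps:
Q(h) = 18
E(O) = 2*O*(-1 + O) (E(O) = (2*O)*(-1 + O) = 2*O*(-1 + O))
M = 156/23 (M = 4*((-50 + 11)/(-74 + 51)) = 4*(-39/(-23)) = 4*(-39*(-1/23)) = 4*(39/23) = 156/23 ≈ 6.7826)
F(S) = 612 - S (F(S) = 2*18*(-1 + 18) - S = 2*18*17 - S = 612 - S)
65*(F(3) + M) = 65*((612 - 1*3) + 156/23) = 65*((612 - 3) + 156/23) = 65*(609 + 156/23) = 65*(14163/23) = 920595/23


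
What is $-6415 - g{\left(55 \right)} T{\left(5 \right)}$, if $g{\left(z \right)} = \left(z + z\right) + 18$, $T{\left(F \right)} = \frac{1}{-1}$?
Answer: $-6287$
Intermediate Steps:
$T{\left(F \right)} = -1$
$g{\left(z \right)} = 18 + 2 z$ ($g{\left(z \right)} = 2 z + 18 = 18 + 2 z$)
$-6415 - g{\left(55 \right)} T{\left(5 \right)} = -6415 - \left(18 + 2 \cdot 55\right) \left(-1\right) = -6415 - \left(18 + 110\right) \left(-1\right) = -6415 - 128 \left(-1\right) = -6415 - -128 = -6415 + 128 = -6287$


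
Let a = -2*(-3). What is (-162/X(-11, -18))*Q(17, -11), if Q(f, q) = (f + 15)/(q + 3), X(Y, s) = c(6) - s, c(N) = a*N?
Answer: 12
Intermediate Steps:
a = 6
c(N) = 6*N
X(Y, s) = 36 - s (X(Y, s) = 6*6 - s = 36 - s)
Q(f, q) = (15 + f)/(3 + q)
(-162/X(-11, -18))*Q(17, -11) = (-162/(36 - 1*(-18)))*((15 + 17)/(3 - 11)) = (-162/(36 + 18))*(32/(-8)) = (-162/54)*(-1/8*32) = -162*1/54*(-4) = -3*(-4) = 12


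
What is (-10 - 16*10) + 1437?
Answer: 1267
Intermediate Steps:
(-10 - 16*10) + 1437 = (-10 - 160) + 1437 = -170 + 1437 = 1267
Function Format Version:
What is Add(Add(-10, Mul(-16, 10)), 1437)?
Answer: 1267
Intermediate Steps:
Add(Add(-10, Mul(-16, 10)), 1437) = Add(Add(-10, -160), 1437) = Add(-170, 1437) = 1267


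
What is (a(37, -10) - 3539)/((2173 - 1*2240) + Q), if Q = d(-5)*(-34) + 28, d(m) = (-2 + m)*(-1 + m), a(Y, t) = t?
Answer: 1183/489 ≈ 2.4192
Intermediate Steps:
d(m) = (-1 + m)*(-2 + m)
Q = -1400 (Q = (2 + (-5)² - 3*(-5))*(-34) + 28 = (2 + 25 + 15)*(-34) + 28 = 42*(-34) + 28 = -1428 + 28 = -1400)
(a(37, -10) - 3539)/((2173 - 1*2240) + Q) = (-10 - 3539)/((2173 - 1*2240) - 1400) = -3549/((2173 - 2240) - 1400) = -3549/(-67 - 1400) = -3549/(-1467) = -3549*(-1/1467) = 1183/489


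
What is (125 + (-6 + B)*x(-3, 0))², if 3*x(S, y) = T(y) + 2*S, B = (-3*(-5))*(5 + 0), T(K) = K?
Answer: 169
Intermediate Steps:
B = 75 (B = 15*5 = 75)
x(S, y) = y/3 + 2*S/3 (x(S, y) = (y + 2*S)/3 = y/3 + 2*S/3)
(125 + (-6 + B)*x(-3, 0))² = (125 + (-6 + 75)*((⅓)*0 + (⅔)*(-3)))² = (125 + 69*(0 - 2))² = (125 + 69*(-2))² = (125 - 138)² = (-13)² = 169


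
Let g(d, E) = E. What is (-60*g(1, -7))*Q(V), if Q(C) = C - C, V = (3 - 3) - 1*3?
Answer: 0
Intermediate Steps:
V = -3 (V = 0 - 3 = -3)
Q(C) = 0
(-60*g(1, -7))*Q(V) = -60*(-7)*0 = 420*0 = 0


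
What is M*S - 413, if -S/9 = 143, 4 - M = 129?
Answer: 160462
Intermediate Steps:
M = -125 (M = 4 - 1*129 = 4 - 129 = -125)
S = -1287 (S = -9*143 = -1287)
M*S - 413 = -125*(-1287) - 413 = 160875 - 413 = 160462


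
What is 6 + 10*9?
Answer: 96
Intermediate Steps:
6 + 10*9 = 6 + 90 = 96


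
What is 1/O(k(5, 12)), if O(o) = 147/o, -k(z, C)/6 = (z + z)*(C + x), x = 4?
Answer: -320/49 ≈ -6.5306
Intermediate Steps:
k(z, C) = -12*z*(4 + C) (k(z, C) = -6*(z + z)*(C + 4) = -6*2*z*(4 + C) = -12*z*(4 + C))
1/O(k(5, 12)) = 1/(147/((-12*5*(4 + 12)))) = 1/(147/((-12*5*16))) = 1/(147/(-960)) = 1/(147*(-1/960)) = 1/(-49/320) = -320/49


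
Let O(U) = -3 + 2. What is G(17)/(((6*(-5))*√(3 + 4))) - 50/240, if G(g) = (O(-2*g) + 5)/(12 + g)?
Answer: -5/24 - 2*√7/3045 ≈ -0.21007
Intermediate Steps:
O(U) = -1
G(g) = 4/(12 + g) (G(g) = (-1 + 5)/(12 + g) = 4/(12 + g))
G(17)/(((6*(-5))*√(3 + 4))) - 50/240 = (4/(12 + 17))/(((6*(-5))*√(3 + 4))) - 50/240 = (4/29)/((-30*√7)) - 50*1/240 = (4*(1/29))*(-√7/210) - 5/24 = 4*(-√7/210)/29 - 5/24 = -2*√7/3045 - 5/24 = -5/24 - 2*√7/3045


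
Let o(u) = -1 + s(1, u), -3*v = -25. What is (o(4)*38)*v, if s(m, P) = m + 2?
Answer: 1900/3 ≈ 633.33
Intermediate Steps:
v = 25/3 (v = -1/3*(-25) = 25/3 ≈ 8.3333)
s(m, P) = 2 + m
o(u) = 2 (o(u) = -1 + (2 + 1) = -1 + 3 = 2)
(o(4)*38)*v = (2*38)*(25/3) = 76*(25/3) = 1900/3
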